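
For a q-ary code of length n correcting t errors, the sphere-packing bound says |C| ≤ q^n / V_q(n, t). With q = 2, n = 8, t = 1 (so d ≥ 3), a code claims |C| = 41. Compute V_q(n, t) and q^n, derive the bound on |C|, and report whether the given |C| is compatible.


V_q(n, t) = 9, q^n = 256, Hamming bound = 28, |C| = 41 > bound (violated).

Step 1: Compute V_q(n, t) = Σ_{j=0}^1 C(n, j) (q−1)^j.
  j = 0: C(8,0)·(1)^0 = 1·1 = 1.
  j = 1: C(8,1)·(1)^1 = 8·1 = 8.
  V_q(n, t) = 1 + 8 = 9.
Step 2: q^n = 2^8 = 256.
Step 3: Hamming bound ⌊q^n / V_q(n,t)⌋ = ⌊256/9⌋ = 28.
Step 4: Compare |C| = 41 to 28: violated.
The claimed |C| lies above the Hamming bound, so no 2-ary code of length 8 with d ≥ 3 can have 41 codewords.


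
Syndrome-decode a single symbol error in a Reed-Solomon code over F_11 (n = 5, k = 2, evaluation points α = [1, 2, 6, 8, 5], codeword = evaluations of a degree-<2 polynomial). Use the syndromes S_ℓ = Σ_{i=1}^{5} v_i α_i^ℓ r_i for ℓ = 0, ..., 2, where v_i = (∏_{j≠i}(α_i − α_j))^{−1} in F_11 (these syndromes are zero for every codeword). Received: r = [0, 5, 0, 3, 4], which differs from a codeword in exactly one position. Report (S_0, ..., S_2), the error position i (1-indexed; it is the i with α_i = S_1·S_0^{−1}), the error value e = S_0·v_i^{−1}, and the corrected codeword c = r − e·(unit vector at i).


S = (3, 3, 3), error at position 1, error magnitude e = 2, c = [9, 5, 0, 3, 4].

Step 1: column multipliers v_i = (∏_{j≠i}(α_i − α_j))^{−1} mod 11.
  i = 1 (α = 1): (1−2)(1−6)(1−8)(1−5) = (−1)·(−5)·(−7)·(−4) = 140 ≡ 8, so v_1 = 8^{−1} = 7 (mod 11).
  i = 2 (α = 2): (2−1)(2−6)(2−8)(2−5) = 1·(−4)·(−6)·(−3) = −72 ≡ 5, so v_2 = 5^{−1} = 9 (mod 11).
  i = 3 (α = 6): (6−1)(6−2)(6−8)(6−5) = 5·4·(−2)·1 = −40 ≡ 4, so v_3 = 4^{−1} = 3 (mod 11).
  i = 4 (α = 8): (8−1)(8−2)(8−6)(8−5) = 7·6·2·3 = 252 ≡ 10, so v_4 = 10^{−1} = 10 (mod 11).
  i = 5 (α = 5): (5−1)(5−2)(5−6)(5−8) = 4·3·(−1)·(−3) = 36 ≡ 3, so v_5 = 3^{−1} = 4 (mod 11).
  v = [7, 9, 3, 10, 4].
Step 2: syndromes of r = [0, 5, 0, 3, 4] (all sums mod 11).
  S_0 = Σ v_i r_i = 7·0 + 9·5 + 3·0 + 10·3 + 4·4 = 91 ≡ 3.
  S_1 = Σ v_i α_i r_i = 7·1·0 + 9·2·5 + 3·6·0 + 10·8·3 + 4·5·4 = 410 ≡ 3.
  α_i^2 mod 11 = [1, 4, 3, 9, 3].
  S_2 = Σ v_i α_i^2 r_i = 7·1·0 + 9·4·5 + 3·3·0 + 10·9·3 + 4·3·4 = 498 ≡ 3.
  S = (3, 3, 3) ≠ 0, so r is not a codeword (an error is present).
Step 3: locate the error. For a single error e at position i, S_ℓ = v_i·e·α_i^ℓ, so α_err = S_1/S_0.
  S_0^{−1} = 3^{−1} = 4 (mod 11), so α_err = 3·4 = 12 ≡ 1 = α_1. Error position i = 1.
  Consistency check: S_2/S_1 = 3·4 = 12 ≡ 1 = α_err ✓ (single-error assumption holds).
Step 4: error magnitude e = S_0/v_1 = S_0·∏_{j≠1}(α_1 − α_j) = 3·8 = 24 ≡ 2 (mod 11).
Step 5: correct position 1: c_1 = r_1 − e = 0 − 2 ≡ 9 (mod 11). Hence c = [9, 5, 0, 3, 4].
  Check: interpolating c through the α_i gives m(x) = 2 + 7·x (degree < 2) with m(α_i) = c_i for every i, so c is indeed a codeword.


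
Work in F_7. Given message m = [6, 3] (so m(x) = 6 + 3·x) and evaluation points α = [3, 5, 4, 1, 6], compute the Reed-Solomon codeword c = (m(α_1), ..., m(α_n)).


c = [1, 0, 4, 2, 3]

Message polynomial: m(x) = 6 + 3·x (mod 7).
For each evaluation point α_i, compute m(α_i) mod 7:
  α_1 = 3: Horner steps 3 → 1, so m(3) = 1.
  α_2 = 5: Horner steps 3 → 0, so m(5) = 0.
  α_3 = 4: Horner steps 3 → 4, so m(4) = 4.
  α_4 = 1: Horner steps 3 → 2, so m(1) = 2.
  α_5 = 6: Horner steps 3 → 3, so m(6) = 3.
Codeword c = [1, 0, 4, 2, 3] ∈ F_7^5.


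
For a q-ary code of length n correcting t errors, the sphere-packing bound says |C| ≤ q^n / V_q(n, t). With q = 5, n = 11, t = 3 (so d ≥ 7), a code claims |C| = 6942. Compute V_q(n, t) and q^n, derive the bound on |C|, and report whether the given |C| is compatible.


V_q(n, t) = 11485, q^n = 48828125, Hamming bound = 4251, |C| = 6942 > bound (violated).

Step 1: Compute V_q(n, t) = Σ_{j=0}^3 C(n, j) (q−1)^j.
  j = 0: C(11,0)·(4)^0 = 1·1 = 1.
  j = 1: C(11,1)·(4)^1 = 11·4 = 44.
  j = 2: C(11,2)·(4)^2 = 55·16 = 880.
  j = 3: C(11,3)·(4)^3 = 165·64 = 10560.
  V_q(n, t) = 1 + 44 + 880 + 10560 = 11485.
Step 2: q^n = 5^11 = 48828125.
Step 3: Hamming bound ⌊q^n / V_q(n,t)⌋ = ⌊48828125/11485⌋ = 4251.
Step 4: Compare |C| = 6942 to 4251: violated.
The claimed |C| lies above the Hamming bound, so no 5-ary code of length 11 with d ≥ 7 can have 6942 codewords.


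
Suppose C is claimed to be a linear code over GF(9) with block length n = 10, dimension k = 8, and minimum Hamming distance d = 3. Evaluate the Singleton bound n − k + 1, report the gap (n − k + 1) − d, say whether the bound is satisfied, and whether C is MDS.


Singleton RHS = n − k + 1 = 3, slack = 0, bound satisfied, MDS.

Singleton bound: d ≤ n − k + 1.
Here n = 10, k = 8, so n − k + 1 = 3.
Given d = 3, check d ≤ 3: YES.
Slack = (n − k + 1) − d = 0.
The code is MDS (slack = 0).
Description: the claimed parameters are [10, 8, 3]_9; such a code would be MDS (meets Singleton bound).


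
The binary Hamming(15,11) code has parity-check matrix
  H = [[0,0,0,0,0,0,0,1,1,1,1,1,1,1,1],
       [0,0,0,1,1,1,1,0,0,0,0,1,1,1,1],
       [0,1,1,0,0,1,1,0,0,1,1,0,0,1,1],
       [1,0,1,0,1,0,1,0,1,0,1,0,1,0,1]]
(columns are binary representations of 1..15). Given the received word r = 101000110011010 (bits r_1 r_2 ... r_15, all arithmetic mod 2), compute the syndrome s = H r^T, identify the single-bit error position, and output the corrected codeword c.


s = (0, 1, 0, 0)^T, error position = 4, corrected codeword c = 101100110011010

Compute s = H r^T mod 2 one row at a time:
  s_1 = 1 + 0 + 0 + 1 + 1 + 0 + 1 + 0 = 4 ≡ 0 (mod 2).
  s_2 = 0 + 0 + 0 + 1 + 1 + 0 + 1 + 0 = 3 ≡ 1 (mod 2).
  s_3 = 0 + 1 + 0 + 1 + 0 + 1 + 1 + 0 = 4 ≡ 0 (mod 2).
  s_4 = 1 + 1 + 0 + 1 + 0 + 1 + 0 + 0 = 4 ≡ 0 (mod 2).
s = (0, 1, 0, 0)^T — this equals column 4 of H (binary 0100), so error is at position 4.
Correct: flip bit 4 of r = 101000110011010 to get c = 101100110011010.


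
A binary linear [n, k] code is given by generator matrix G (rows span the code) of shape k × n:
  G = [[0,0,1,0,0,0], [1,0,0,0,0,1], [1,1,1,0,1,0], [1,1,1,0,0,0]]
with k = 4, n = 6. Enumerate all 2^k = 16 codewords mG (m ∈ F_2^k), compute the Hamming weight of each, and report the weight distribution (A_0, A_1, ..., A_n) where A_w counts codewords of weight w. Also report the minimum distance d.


Weight distribution: A_0 = 1, A_1 = 2, A_2 = 4, A_3 = 6, A_4 = 3. Minimum distance d = 1.

Enumerate all 2^4 = 16 messages m ∈ F_2^4.
For each, compute codeword c = mG in F_2^6, then tally its weight.
  m = 0000 → c = 000000, weight = 0.
  m = 1000 → c = 001000, weight = 1.
  m = 0100 → c = 100001, weight = 2.
  m = 1100 → c = 101001, weight = 3.
  m = 0010 → c = 111010, weight = 4.
  m = 1010 → c = 110010, weight = 3.
  m = 0110 → c = 011011, weight = 4.
  m = 1110 → c = 010011, weight = 3.
  m = 0001 → c = 111000, weight = 3.
  m = 1001 → c = 110000, weight = 2.
  m = 0101 → c = 011001, weight = 3.
  m = 1101 → c = 010001, weight = 2.
  m = 0011 → c = 000010, weight = 1.
  m = 1011 → c = 001010, weight = 2.
  m = 0111 → c = 100011, weight = 3.
  m = 1111 → c = 101011, weight = 4.
Tally weights:
  weight 0: 1 codewords.
  weight 1: 2 codewords.
  weight 2: 4 codewords.
  weight 3: 6 codewords.
  weight 4: 3 codewords.
Minimum distance d = smallest w > 0 with A_w > 0 = 1.
Sanity: Σ A_w = 16 = 2^4 = 16 ✓.


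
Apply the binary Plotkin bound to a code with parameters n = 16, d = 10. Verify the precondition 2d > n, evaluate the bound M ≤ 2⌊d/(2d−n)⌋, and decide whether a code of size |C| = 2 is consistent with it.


Plotkin bound M ≤ 4; given |C| = 2 ≤ bound (satisfied).

Check applicability: 2d = 20, n = 16.
2d − n = 4 > 0, so Plotkin applies.
Compute d/(2d−n) = 10/4 ≈ 2.5000.
⌊d/(2d−n)⌋ = 2.
Plotkin bound: M ≤ 2·2 = 4.
Given |C| = 2, check: satisfied.
This |C| is below the Plotkin bound.


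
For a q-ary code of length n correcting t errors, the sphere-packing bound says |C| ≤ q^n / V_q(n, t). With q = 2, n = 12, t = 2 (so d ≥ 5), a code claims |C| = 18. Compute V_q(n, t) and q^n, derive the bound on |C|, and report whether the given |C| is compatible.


V_q(n, t) = 79, q^n = 4096, Hamming bound = 51, |C| = 18 ≤ bound (satisfied).

Step 1: Compute V_q(n, t) = Σ_{j=0}^2 C(n, j) (q−1)^j.
  j = 0: C(12,0)·(1)^0 = 1·1 = 1.
  j = 1: C(12,1)·(1)^1 = 12·1 = 12.
  j = 2: C(12,2)·(1)^2 = 66·1 = 66.
  V_q(n, t) = 1 + 12 + 66 = 79.
Step 2: q^n = 2^12 = 4096.
Step 3: Hamming bound ⌊q^n / V_q(n,t)⌋ = ⌊4096/79⌋ = 51.
Step 4: Compare |C| = 18 to 51: satisfied.
The claimed |C| lies below the Hamming bound.


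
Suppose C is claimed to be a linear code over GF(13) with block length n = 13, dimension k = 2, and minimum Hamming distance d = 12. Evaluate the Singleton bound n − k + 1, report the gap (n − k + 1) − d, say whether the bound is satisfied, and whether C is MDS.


Singleton RHS = n − k + 1 = 12, slack = 0, bound satisfied, MDS.

Singleton bound: d ≤ n − k + 1.
Here n = 13, k = 2, so n − k + 1 = 12.
Given d = 12, check d ≤ 12: YES.
Slack = (n − k + 1) − d = 0.
The code is MDS (slack = 0).
Description: the claimed parameters are [13, 2, 12]_13; such a code would be MDS (meets Singleton bound).


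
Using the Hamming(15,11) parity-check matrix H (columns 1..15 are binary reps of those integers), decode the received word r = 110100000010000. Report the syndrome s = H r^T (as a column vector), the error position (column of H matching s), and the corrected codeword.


s = (1, 1, 0, 0)^T, error position = 12, corrected codeword c = 110100000011000

Compute s = H r^T mod 2 one row at a time:
  s_1 = 0 + 0 + 0 + 1 + 0 + 0 + 0 + 0 = 1 ≡ 1 (mod 2).
  s_2 = 1 + 0 + 0 + 0 + 0 + 0 + 0 + 0 = 1 ≡ 1 (mod 2).
  s_3 = 1 + 0 + 0 + 0 + 0 + 1 + 0 + 0 = 2 ≡ 0 (mod 2).
  s_4 = 1 + 0 + 0 + 0 + 0 + 1 + 0 + 0 = 2 ≡ 0 (mod 2).
s = (1, 1, 0, 0)^T — this equals column 12 of H (binary 1100), so error is at position 12.
Correct: flip bit 12 of r = 110100000010000 to get c = 110100000011000.


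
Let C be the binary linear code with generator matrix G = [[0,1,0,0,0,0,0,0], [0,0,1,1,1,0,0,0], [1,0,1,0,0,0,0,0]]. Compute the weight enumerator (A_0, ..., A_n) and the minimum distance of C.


Weight distribution: A_0 = 1, A_1 = 1, A_2 = 1, A_3 = 3, A_4 = 2. Minimum distance d = 1.

Enumerate all 2^3 = 8 messages m ∈ F_2^3.
For each, compute codeword c = mG in F_2^8, then tally its weight.
  m = 000 → c = 00000000, weight = 0.
  m = 100 → c = 01000000, weight = 1.
  m = 010 → c = 00111000, weight = 3.
  m = 110 → c = 01111000, weight = 4.
  m = 001 → c = 10100000, weight = 2.
  m = 101 → c = 11100000, weight = 3.
  m = 011 → c = 10011000, weight = 3.
  m = 111 → c = 11011000, weight = 4.
Tally weights:
  weight 0: 1 codewords.
  weight 1: 1 codewords.
  weight 2: 1 codewords.
  weight 3: 3 codewords.
  weight 4: 2 codewords.
Minimum distance d = smallest w > 0 with A_w > 0 = 1.
Sanity: Σ A_w = 8 = 2^3 = 8 ✓.


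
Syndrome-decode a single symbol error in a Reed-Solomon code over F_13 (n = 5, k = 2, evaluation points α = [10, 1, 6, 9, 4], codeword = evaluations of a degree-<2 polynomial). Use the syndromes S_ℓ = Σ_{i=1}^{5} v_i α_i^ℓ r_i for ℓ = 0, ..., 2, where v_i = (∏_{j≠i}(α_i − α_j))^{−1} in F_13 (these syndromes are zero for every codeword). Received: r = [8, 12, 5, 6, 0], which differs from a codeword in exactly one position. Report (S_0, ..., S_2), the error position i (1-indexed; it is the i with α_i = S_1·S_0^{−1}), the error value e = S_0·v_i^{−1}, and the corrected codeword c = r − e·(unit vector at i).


S = (4, 1, 10), error at position 1, error magnitude e = 6, c = [2, 12, 5, 6, 0].

Step 1: column multipliers v_i = (∏_{j≠i}(α_i − α_j))^{−1} mod 13.
  i = 1 (α = 10): (10−1)(10−6)(10−9)(10−4) = 9·4·1·6 = 216 ≡ 8, so v_1 = 8^{−1} = 5 (mod 13).
  i = 2 (α = 1): (1−10)(1−6)(1−9)(1−4) = (−9)·(−5)·(−8)·(−3) = 1080 ≡ 1, so v_2 = 1^{−1} = 1 (mod 13).
  i = 3 (α = 6): (6−10)(6−1)(6−9)(6−4) = (−4)·5·(−3)·2 = 120 ≡ 3, so v_3 = 3^{−1} = 9 (mod 13).
  i = 4 (α = 9): (9−10)(9−1)(9−6)(9−4) = (−1)·8·3·5 = −120 ≡ 10, so v_4 = 10^{−1} = 4 (mod 13).
  i = 5 (α = 4): (4−10)(4−1)(4−6)(4−9) = (−6)·3·(−2)·(−5) = −180 ≡ 2, so v_5 = 2^{−1} = 7 (mod 13).
  v = [5, 1, 9, 4, 7].
Step 2: syndromes of r = [8, 12, 5, 6, 0] (all sums mod 13).
  S_0 = Σ v_i r_i = 5·8 + 1·12 + 9·5 + 4·6 + 7·0 = 121 ≡ 4.
  S_1 = Σ v_i α_i r_i = 5·10·8 + 1·1·12 + 9·6·5 + 4·9·6 + 7·4·0 = 898 ≡ 1.
  α_i^2 mod 13 = [9, 1, 10, 3, 3].
  S_2 = Σ v_i α_i^2 r_i = 5·9·8 + 1·1·12 + 9·10·5 + 4·3·6 + 7·3·0 = 894 ≡ 10.
  S = (4, 1, 10) ≠ 0, so r is not a codeword (an error is present).
Step 3: locate the error. For a single error e at position i, S_ℓ = v_i·e·α_i^ℓ, so α_err = S_1/S_0.
  S_0^{−1} = 4^{−1} = 10 (mod 13), so α_err = 1·10 = 10 ≡ 10 = α_1. Error position i = 1.
  Consistency check: S_2/S_1 = 10·1 = 10 ≡ 10 = α_err ✓ (single-error assumption holds).
Step 4: error magnitude e = S_0/v_1 = S_0·∏_{j≠1}(α_1 − α_j) = 4·8 = 32 ≡ 6 (mod 13).
Step 5: correct position 1: c_1 = r_1 − e = 8 − 6 ≡ 2 (mod 13). Hence c = [2, 12, 5, 6, 0].
  Check: interpolating c through the α_i gives m(x) = 3 + 9·x (degree < 2) with m(α_i) = c_i for every i, so c is indeed a codeword.


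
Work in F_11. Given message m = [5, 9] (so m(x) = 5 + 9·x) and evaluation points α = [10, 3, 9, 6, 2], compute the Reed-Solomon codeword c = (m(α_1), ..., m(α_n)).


c = [7, 10, 9, 4, 1]

Message polynomial: m(x) = 5 + 9·x (mod 11).
For each evaluation point α_i, compute m(α_i) mod 11:
  α_1 = 10: Horner steps 9 → 7, so m(10) = 7.
  α_2 = 3: Horner steps 9 → 10, so m(3) = 10.
  α_3 = 9: Horner steps 9 → 9, so m(9) = 9.
  α_4 = 6: Horner steps 9 → 4, so m(6) = 4.
  α_5 = 2: Horner steps 9 → 1, so m(2) = 1.
Codeword c = [7, 10, 9, 4, 1] ∈ F_11^5.


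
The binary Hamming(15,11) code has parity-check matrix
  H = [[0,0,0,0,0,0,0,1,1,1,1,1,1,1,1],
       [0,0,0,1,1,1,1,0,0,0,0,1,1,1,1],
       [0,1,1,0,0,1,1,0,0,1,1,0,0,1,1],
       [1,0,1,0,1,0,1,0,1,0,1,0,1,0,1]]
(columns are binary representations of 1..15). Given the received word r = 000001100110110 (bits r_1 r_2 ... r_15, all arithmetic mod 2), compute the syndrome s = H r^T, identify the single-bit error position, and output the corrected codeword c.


s = (0, 0, 1, 1)^T, error position = 3, corrected codeword c = 001001100110110

Compute s = H r^T mod 2 one row at a time:
  s_1 = 0 + 0 + 1 + 1 + 0 + 1 + 1 + 0 = 4 ≡ 0 (mod 2).
  s_2 = 0 + 0 + 1 + 1 + 0 + 1 + 1 + 0 = 4 ≡ 0 (mod 2).
  s_3 = 0 + 0 + 1 + 1 + 1 + 1 + 1 + 0 = 5 ≡ 1 (mod 2).
  s_4 = 0 + 0 + 0 + 1 + 0 + 1 + 1 + 0 = 3 ≡ 1 (mod 2).
s = (0, 0, 1, 1)^T — this equals column 3 of H (binary 0011), so error is at position 3.
Correct: flip bit 3 of r = 000001100110110 to get c = 001001100110110.


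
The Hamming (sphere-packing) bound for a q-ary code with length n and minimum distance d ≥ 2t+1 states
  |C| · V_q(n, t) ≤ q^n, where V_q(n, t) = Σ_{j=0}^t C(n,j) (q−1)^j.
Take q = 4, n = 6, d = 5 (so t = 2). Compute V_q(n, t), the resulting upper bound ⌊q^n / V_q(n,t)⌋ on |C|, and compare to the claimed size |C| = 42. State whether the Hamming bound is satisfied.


V_q(n, t) = 154, q^n = 4096, Hamming bound = 26, |C| = 42 > bound (violated).

Step 1: Compute V_q(n, t) = Σ_{j=0}^2 C(n, j) (q−1)^j.
  j = 0: C(6,0)·(3)^0 = 1·1 = 1.
  j = 1: C(6,1)·(3)^1 = 6·3 = 18.
  j = 2: C(6,2)·(3)^2 = 15·9 = 135.
  V_q(n, t) = 1 + 18 + 135 = 154.
Step 2: q^n = 4^6 = 4096.
Step 3: Hamming bound ⌊q^n / V_q(n,t)⌋ = ⌊4096/154⌋ = 26.
Step 4: Compare |C| = 42 to 26: violated.
The claimed |C| lies above the Hamming bound, so no 4-ary code of length 6 with d ≥ 5 can have 42 codewords.


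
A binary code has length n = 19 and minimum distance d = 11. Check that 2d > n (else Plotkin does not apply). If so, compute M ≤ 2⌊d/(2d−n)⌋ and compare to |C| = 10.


Plotkin bound M ≤ 6; given |C| = 10 > bound (violated).

Check applicability: 2d = 22, n = 19.
2d − n = 3 > 0, so Plotkin applies.
Compute d/(2d−n) = 11/3 ≈ 3.6667.
⌊d/(2d−n)⌋ = 3.
Plotkin bound: M ≤ 2·3 = 6.
Given |C| = 10, check: VIOLATED.
This |C| is above the Plotkin bound, so no binary code with n = 19, d = 11 and 10 codewords exists.


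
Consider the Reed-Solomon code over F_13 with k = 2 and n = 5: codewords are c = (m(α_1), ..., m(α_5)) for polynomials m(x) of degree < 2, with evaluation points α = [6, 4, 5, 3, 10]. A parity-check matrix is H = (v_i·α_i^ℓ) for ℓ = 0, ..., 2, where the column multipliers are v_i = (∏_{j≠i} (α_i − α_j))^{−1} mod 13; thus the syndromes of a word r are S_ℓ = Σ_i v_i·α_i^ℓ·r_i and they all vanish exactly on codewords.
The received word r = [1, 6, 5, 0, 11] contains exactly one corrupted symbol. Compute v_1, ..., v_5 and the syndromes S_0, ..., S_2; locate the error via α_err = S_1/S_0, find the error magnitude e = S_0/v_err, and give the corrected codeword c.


S = (10, 1, 4), error at position 2, error magnitude e = 10, c = [1, 9, 5, 0, 11].

Step 1: column multipliers v_i = (∏_{j≠i}(α_i − α_j))^{−1} mod 13.
  i = 1 (α = 6): (6−4)(6−5)(6−3)(6−10) = 2·1·3·(−4) = −24 ≡ 2, so v_1 = 2^{−1} = 7 (mod 13).
  i = 2 (α = 4): (4−6)(4−5)(4−3)(4−10) = (−2)·(−1)·1·(−6) = −12 ≡ 1, so v_2 = 1^{−1} = 1 (mod 13).
  i = 3 (α = 5): (5−6)(5−4)(5−3)(5−10) = (−1)·1·2·(−5) = 10 ≡ 10, so v_3 = 10^{−1} = 4 (mod 13).
  i = 4 (α = 3): (3−6)(3−4)(3−5)(3−10) = (−3)·(−1)·(−2)·(−7) = 42 ≡ 3, so v_4 = 3^{−1} = 9 (mod 13).
  i = 5 (α = 10): (10−6)(10−4)(10−5)(10−3) = 4·6·5·7 = 840 ≡ 8, so v_5 = 8^{−1} = 5 (mod 13).
  v = [7, 1, 4, 9, 5].
Step 2: syndromes of r = [1, 6, 5, 0, 11] (all sums mod 13).
  S_0 = Σ v_i r_i = 7·1 + 1·6 + 4·5 + 9·0 + 5·11 = 88 ≡ 10.
  S_1 = Σ v_i α_i r_i = 7·6·1 + 1·4·6 + 4·5·5 + 9·3·0 + 5·10·11 = 716 ≡ 1.
  α_i^2 mod 13 = [10, 3, 12, 9, 9].
  S_2 = Σ v_i α_i^2 r_i = 7·10·1 + 1·3·6 + 4·12·5 + 9·9·0 + 5·9·11 = 823 ≡ 4.
  S = (10, 1, 4) ≠ 0, so r is not a codeword (an error is present).
Step 3: locate the error. For a single error e at position i, S_ℓ = v_i·e·α_i^ℓ, so α_err = S_1/S_0.
  S_0^{−1} = 10^{−1} = 4 (mod 13), so α_err = 1·4 = 4 ≡ 4 = α_2. Error position i = 2.
  Consistency check: S_2/S_1 = 4·1 = 4 ≡ 4 = α_err ✓ (single-error assumption holds).
Step 4: error magnitude e = S_0/v_2 = S_0·∏_{j≠2}(α_2 − α_j) = 10·1 = 10 ≡ 10 (mod 13).
Step 5: correct position 2: c_2 = r_2 − e = 6 − 10 ≡ 9 (mod 13). Hence c = [1, 9, 5, 0, 11].
  Check: interpolating c through the α_i gives m(x) = 12 + 9·x (degree < 2) with m(α_i) = c_i for every i, so c is indeed a codeword.


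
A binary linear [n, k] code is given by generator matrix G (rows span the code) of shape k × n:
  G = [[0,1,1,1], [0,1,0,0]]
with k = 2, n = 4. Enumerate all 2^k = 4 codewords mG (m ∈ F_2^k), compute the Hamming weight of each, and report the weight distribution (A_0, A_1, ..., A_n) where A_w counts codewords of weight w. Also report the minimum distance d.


Weight distribution: A_0 = 1, A_1 = 1, A_2 = 1, A_3 = 1. Minimum distance d = 1.

Enumerate all 2^2 = 4 messages m ∈ F_2^2.
For each, compute codeword c = mG in F_2^4, then tally its weight.
  m = 00 → c = 0000, weight = 0.
  m = 10 → c = 0111, weight = 3.
  m = 01 → c = 0100, weight = 1.
  m = 11 → c = 0011, weight = 2.
Tally weights:
  weight 0: 1 codewords.
  weight 1: 1 codewords.
  weight 2: 1 codewords.
  weight 3: 1 codewords.
Minimum distance d = smallest w > 0 with A_w > 0 = 1.
Sanity: Σ A_w = 4 = 2^2 = 4 ✓.


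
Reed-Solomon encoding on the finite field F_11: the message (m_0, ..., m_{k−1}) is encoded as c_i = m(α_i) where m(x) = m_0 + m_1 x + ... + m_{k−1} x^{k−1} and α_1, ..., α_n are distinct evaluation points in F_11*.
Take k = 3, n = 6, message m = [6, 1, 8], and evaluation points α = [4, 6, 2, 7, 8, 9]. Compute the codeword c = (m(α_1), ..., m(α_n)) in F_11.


c = [6, 3, 7, 9, 9, 3]

Message polynomial: m(x) = 6 + 1·x + 8·x^2 (mod 11).
For each evaluation point α_i, compute m(α_i) mod 11:
  α_1 = 4: Horner steps 8 → 0 → 6, so m(4) = 6.
  α_2 = 6: Horner steps 8 → 5 → 3, so m(6) = 3.
  α_3 = 2: Horner steps 8 → 6 → 7, so m(2) = 7.
  α_4 = 7: Horner steps 8 → 2 → 9, so m(7) = 9.
  α_5 = 8: Horner steps 8 → 10 → 9, so m(8) = 9.
  α_6 = 9: Horner steps 8 → 7 → 3, so m(9) = 3.
Codeword c = [6, 3, 7, 9, 9, 3] ∈ F_11^6.


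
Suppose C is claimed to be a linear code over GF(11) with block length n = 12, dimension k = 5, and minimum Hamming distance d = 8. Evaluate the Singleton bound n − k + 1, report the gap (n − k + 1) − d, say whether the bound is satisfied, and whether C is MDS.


Singleton RHS = n − k + 1 = 8, slack = 0, bound satisfied, MDS.

Singleton bound: d ≤ n − k + 1.
Here n = 12, k = 5, so n − k + 1 = 8.
Given d = 8, check d ≤ 8: YES.
Slack = (n − k + 1) − d = 0.
The code is MDS (slack = 0).
Description: the claimed parameters are [12, 5, 8]_11; such a code would be MDS (meets Singleton bound).


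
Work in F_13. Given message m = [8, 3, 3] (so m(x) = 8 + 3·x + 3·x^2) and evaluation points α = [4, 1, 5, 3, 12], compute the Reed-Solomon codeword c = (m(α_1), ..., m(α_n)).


c = [3, 1, 7, 5, 8]

Message polynomial: m(x) = 8 + 3·x + 3·x^2 (mod 13).
For each evaluation point α_i, compute m(α_i) mod 13:
  α_1 = 4: Horner steps 3 → 2 → 3, so m(4) = 3.
  α_2 = 1: Horner steps 3 → 6 → 1, so m(1) = 1.
  α_3 = 5: Horner steps 3 → 5 → 7, so m(5) = 7.
  α_4 = 3: Horner steps 3 → 12 → 5, so m(3) = 5.
  α_5 = 12: Horner steps 3 → 0 → 8, so m(12) = 8.
Codeword c = [3, 1, 7, 5, 8] ∈ F_13^5.


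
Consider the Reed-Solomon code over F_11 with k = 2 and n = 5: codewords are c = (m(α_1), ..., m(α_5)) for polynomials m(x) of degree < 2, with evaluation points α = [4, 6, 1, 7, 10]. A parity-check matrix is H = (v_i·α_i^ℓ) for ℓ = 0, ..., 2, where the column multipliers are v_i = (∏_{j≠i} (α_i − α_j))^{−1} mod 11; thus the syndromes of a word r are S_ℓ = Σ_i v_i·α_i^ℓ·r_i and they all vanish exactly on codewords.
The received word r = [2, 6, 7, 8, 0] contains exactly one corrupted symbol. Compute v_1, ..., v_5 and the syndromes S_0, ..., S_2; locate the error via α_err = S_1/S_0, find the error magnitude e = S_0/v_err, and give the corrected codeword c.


S = (3, 8, 3), error at position 5, error magnitude e = 8, c = [2, 6, 7, 8, 3].

Step 1: column multipliers v_i = (∏_{j≠i}(α_i − α_j))^{−1} mod 11.
  i = 1 (α = 4): (4−6)(4−1)(4−7)(4−10) = (−2)·3·(−3)·(−6) = −108 ≡ 2, so v_1 = 2^{−1} = 6 (mod 11).
  i = 2 (α = 6): (6−4)(6−1)(6−7)(6−10) = 2·5·(−1)·(−4) = 40 ≡ 7, so v_2 = 7^{−1} = 8 (mod 11).
  i = 3 (α = 1): (1−4)(1−6)(1−7)(1−10) = (−3)·(−5)·(−6)·(−9) = 810 ≡ 7, so v_3 = 7^{−1} = 8 (mod 11).
  i = 4 (α = 7): (7−4)(7−6)(7−1)(7−10) = 3·1·6·(−3) = −54 ≡ 1, so v_4 = 1^{−1} = 1 (mod 11).
  i = 5 (α = 10): (10−4)(10−6)(10−1)(10−7) = 6·4·9·3 = 648 ≡ 10, so v_5 = 10^{−1} = 10 (mod 11).
  v = [6, 8, 8, 1, 10].
Step 2: syndromes of r = [2, 6, 7, 8, 0] (all sums mod 11).
  S_0 = Σ v_i r_i = 6·2 + 8·6 + 8·7 + 1·8 + 10·0 = 124 ≡ 3.
  S_1 = Σ v_i α_i r_i = 6·4·2 + 8·6·6 + 8·1·7 + 1·7·8 + 10·10·0 = 448 ≡ 8.
  α_i^2 mod 11 = [5, 3, 1, 5, 1].
  S_2 = Σ v_i α_i^2 r_i = 6·5·2 + 8·3·6 + 8·1·7 + 1·5·8 + 10·1·0 = 300 ≡ 3.
  S = (3, 8, 3) ≠ 0, so r is not a codeword (an error is present).
Step 3: locate the error. For a single error e at position i, S_ℓ = v_i·e·α_i^ℓ, so α_err = S_1/S_0.
  S_0^{−1} = 3^{−1} = 4 (mod 11), so α_err = 8·4 = 32 ≡ 10 = α_5. Error position i = 5.
  Consistency check: S_2/S_1 = 3·7 = 21 ≡ 10 = α_err ✓ (single-error assumption holds).
Step 4: error magnitude e = S_0/v_5 = S_0·∏_{j≠5}(α_5 − α_j) = 3·10 = 30 ≡ 8 (mod 11).
Step 5: correct position 5: c_5 = r_5 − e = 0 − 8 ≡ 3 (mod 11). Hence c = [2, 6, 7, 8, 3].
  Check: interpolating c through the α_i gives m(x) = 5 + 2·x (degree < 2) with m(α_i) = c_i for every i, so c is indeed a codeword.


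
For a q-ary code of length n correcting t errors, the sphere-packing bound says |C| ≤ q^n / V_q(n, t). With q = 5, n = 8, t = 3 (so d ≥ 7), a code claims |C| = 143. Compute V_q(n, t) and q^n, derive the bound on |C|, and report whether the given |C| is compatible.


V_q(n, t) = 4065, q^n = 390625, Hamming bound = 96, |C| = 143 > bound (violated).

Step 1: Compute V_q(n, t) = Σ_{j=0}^3 C(n, j) (q−1)^j.
  j = 0: C(8,0)·(4)^0 = 1·1 = 1.
  j = 1: C(8,1)·(4)^1 = 8·4 = 32.
  j = 2: C(8,2)·(4)^2 = 28·16 = 448.
  j = 3: C(8,3)·(4)^3 = 56·64 = 3584.
  V_q(n, t) = 1 + 32 + 448 + 3584 = 4065.
Step 2: q^n = 5^8 = 390625.
Step 3: Hamming bound ⌊q^n / V_q(n,t)⌋ = ⌊390625/4065⌋ = 96.
Step 4: Compare |C| = 143 to 96: violated.
The claimed |C| lies above the Hamming bound, so no 5-ary code of length 8 with d ≥ 7 can have 143 codewords.


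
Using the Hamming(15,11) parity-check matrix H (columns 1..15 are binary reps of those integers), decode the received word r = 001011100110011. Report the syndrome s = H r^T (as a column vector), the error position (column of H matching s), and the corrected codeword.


s = (0, 1, 1, 1)^T, error position = 7, corrected codeword c = 001011000110011

Compute s = H r^T mod 2 one row at a time:
  s_1 = 0 + 0 + 1 + 1 + 0 + 0 + 1 + 1 = 4 ≡ 0 (mod 2).
  s_2 = 0 + 1 + 1 + 1 + 0 + 0 + 1 + 1 = 5 ≡ 1 (mod 2).
  s_3 = 0 + 1 + 1 + 1 + 1 + 1 + 1 + 1 = 7 ≡ 1 (mod 2).
  s_4 = 0 + 1 + 1 + 1 + 0 + 1 + 0 + 1 = 5 ≡ 1 (mod 2).
s = (0, 1, 1, 1)^T — this equals column 7 of H (binary 0111), so error is at position 7.
Correct: flip bit 7 of r = 001011100110011 to get c = 001011000110011.


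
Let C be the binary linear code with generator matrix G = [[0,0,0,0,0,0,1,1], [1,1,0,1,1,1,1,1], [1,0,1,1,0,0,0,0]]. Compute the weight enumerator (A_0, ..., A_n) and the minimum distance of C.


Weight distribution: A_0 = 1, A_2 = 1, A_3 = 1, A_4 = 1, A_5 = 2, A_6 = 1, A_7 = 1. Minimum distance d = 2.

Enumerate all 2^3 = 8 messages m ∈ F_2^3.
For each, compute codeword c = mG in F_2^8, then tally its weight.
  m = 000 → c = 00000000, weight = 0.
  m = 100 → c = 00000011, weight = 2.
  m = 010 → c = 11011111, weight = 7.
  m = 110 → c = 11011100, weight = 5.
  m = 001 → c = 10110000, weight = 3.
  m = 101 → c = 10110011, weight = 5.
  m = 011 → c = 01101111, weight = 6.
  m = 111 → c = 01101100, weight = 4.
Tally weights:
  weight 0: 1 codewords.
  weight 2: 1 codewords.
  weight 3: 1 codewords.
  weight 4: 1 codewords.
  weight 5: 2 codewords.
  weight 6: 1 codewords.
  weight 7: 1 codewords.
Minimum distance d = smallest w > 0 with A_w > 0 = 2.
Sanity: Σ A_w = 8 = 2^3 = 8 ✓.


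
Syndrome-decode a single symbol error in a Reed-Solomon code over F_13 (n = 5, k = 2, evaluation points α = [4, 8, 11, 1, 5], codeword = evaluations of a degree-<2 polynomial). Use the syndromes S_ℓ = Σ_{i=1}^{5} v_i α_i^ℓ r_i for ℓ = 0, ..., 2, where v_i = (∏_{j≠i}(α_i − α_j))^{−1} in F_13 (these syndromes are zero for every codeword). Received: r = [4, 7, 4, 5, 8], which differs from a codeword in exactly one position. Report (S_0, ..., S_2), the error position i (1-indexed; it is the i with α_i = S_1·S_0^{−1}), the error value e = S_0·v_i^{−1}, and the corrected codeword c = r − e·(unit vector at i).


S = (2, 9, 8), error at position 3, error magnitude e = 11, c = [4, 7, 6, 5, 8].

Step 1: column multipliers v_i = (∏_{j≠i}(α_i − α_j))^{−1} mod 13.
  i = 1 (α = 4): (4−8)(4−11)(4−1)(4−5) = (−4)·(−7)·3·(−1) = −84 ≡ 7, so v_1 = 7^{−1} = 2 (mod 13).
  i = 2 (α = 8): (8−4)(8−11)(8−1)(8−5) = 4·(−3)·7·3 = −252 ≡ 8, so v_2 = 8^{−1} = 5 (mod 13).
  i = 3 (α = 11): (11−4)(11−8)(11−1)(11−5) = 7·3·10·6 = 1260 ≡ 12, so v_3 = 12^{−1} = 12 (mod 13).
  i = 4 (α = 1): (1−4)(1−8)(1−11)(1−5) = (−3)·(−7)·(−10)·(−4) = 840 ≡ 8, so v_4 = 8^{−1} = 5 (mod 13).
  i = 5 (α = 5): (5−4)(5−8)(5−11)(5−1) = 1·(−3)·(−6)·4 = 72 ≡ 7, so v_5 = 7^{−1} = 2 (mod 13).
  v = [2, 5, 12, 5, 2].
Step 2: syndromes of r = [4, 7, 4, 5, 8] (all sums mod 13).
  S_0 = Σ v_i r_i = 2·4 + 5·7 + 12·4 + 5·5 + 2·8 = 132 ≡ 2.
  S_1 = Σ v_i α_i r_i = 2·4·4 + 5·8·7 + 12·11·4 + 5·1·5 + 2·5·8 = 945 ≡ 9.
  α_i^2 mod 13 = [3, 12, 4, 1, 12].
  S_2 = Σ v_i α_i^2 r_i = 2·3·4 + 5·12·7 + 12·4·4 + 5·1·5 + 2·12·8 = 853 ≡ 8.
  S = (2, 9, 8) ≠ 0, so r is not a codeword (an error is present).
Step 3: locate the error. For a single error e at position i, S_ℓ = v_i·e·α_i^ℓ, so α_err = S_1/S_0.
  S_0^{−1} = 2^{−1} = 7 (mod 13), so α_err = 9·7 = 63 ≡ 11 = α_3. Error position i = 3.
  Consistency check: S_2/S_1 = 8·3 = 24 ≡ 11 = α_err ✓ (single-error assumption holds).
Step 4: error magnitude e = S_0/v_3 = S_0·∏_{j≠3}(α_3 − α_j) = 2·12 = 24 ≡ 11 (mod 13).
Step 5: correct position 3: c_3 = r_3 − e = 4 − 11 ≡ 6 (mod 13). Hence c = [4, 7, 6, 5, 8].
  Check: interpolating c through the α_i gives m(x) = 1 + 4·x (degree < 2) with m(α_i) = c_i for every i, so c is indeed a codeword.


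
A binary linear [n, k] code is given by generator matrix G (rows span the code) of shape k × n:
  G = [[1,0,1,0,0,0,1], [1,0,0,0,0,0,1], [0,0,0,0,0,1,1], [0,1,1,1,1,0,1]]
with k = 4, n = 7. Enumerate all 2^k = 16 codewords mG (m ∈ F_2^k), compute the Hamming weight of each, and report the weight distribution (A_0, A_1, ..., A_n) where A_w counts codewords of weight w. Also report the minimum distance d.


Weight distribution: A_0 = 1, A_1 = 1, A_2 = 3, A_3 = 3, A_4 = 3, A_5 = 3, A_6 = 1, A_7 = 1. Minimum distance d = 1.

Enumerate all 2^4 = 16 messages m ∈ F_2^4.
For each, compute codeword c = mG in F_2^7, then tally its weight.
  m = 0000 → c = 0000000, weight = 0.
  m = 1000 → c = 1010001, weight = 3.
  m = 0100 → c = 1000001, weight = 2.
  m = 1100 → c = 0010000, weight = 1.
  m = 0010 → c = 0000011, weight = 2.
  m = 1010 → c = 1010010, weight = 3.
  m = 0110 → c = 1000010, weight = 2.
  m = 1110 → c = 0010011, weight = 3.
  m = 0001 → c = 0111101, weight = 5.
  m = 1001 → c = 1101100, weight = 4.
  m = 0101 → c = 1111100, weight = 5.
  m = 1101 → c = 0101101, weight = 4.
  m = 0011 → c = 0111110, weight = 5.
  m = 1011 → c = 1101111, weight = 6.
  m = 0111 → c = 1111111, weight = 7.
  m = 1111 → c = 0101110, weight = 4.
Tally weights:
  weight 0: 1 codewords.
  weight 1: 1 codewords.
  weight 2: 3 codewords.
  weight 3: 3 codewords.
  weight 4: 3 codewords.
  weight 5: 3 codewords.
  weight 6: 1 codewords.
  weight 7: 1 codewords.
Minimum distance d = smallest w > 0 with A_w > 0 = 1.
Sanity: Σ A_w = 16 = 2^4 = 16 ✓.


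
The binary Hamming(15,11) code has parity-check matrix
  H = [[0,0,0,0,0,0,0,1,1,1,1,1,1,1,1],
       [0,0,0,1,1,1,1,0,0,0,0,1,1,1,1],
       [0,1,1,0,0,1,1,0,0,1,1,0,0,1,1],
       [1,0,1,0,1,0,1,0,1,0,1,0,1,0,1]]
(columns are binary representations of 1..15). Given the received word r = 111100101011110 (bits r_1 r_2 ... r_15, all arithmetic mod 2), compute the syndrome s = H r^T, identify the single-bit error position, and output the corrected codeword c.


s = (1, 1, 1, 0)^T, error position = 14, corrected codeword c = 111100101011100

Compute s = H r^T mod 2 one row at a time:
  s_1 = 0 + 1 + 0 + 1 + 1 + 1 + 1 + 0 = 5 ≡ 1 (mod 2).
  s_2 = 1 + 0 + 0 + 1 + 1 + 1 + 1 + 0 = 5 ≡ 1 (mod 2).
  s_3 = 1 + 1 + 0 + 1 + 0 + 1 + 1 + 0 = 5 ≡ 1 (mod 2).
  s_4 = 1 + 1 + 0 + 1 + 1 + 1 + 1 + 0 = 6 ≡ 0 (mod 2).
s = (1, 1, 1, 0)^T — this equals column 14 of H (binary 1110), so error is at position 14.
Correct: flip bit 14 of r = 111100101011110 to get c = 111100101011100.


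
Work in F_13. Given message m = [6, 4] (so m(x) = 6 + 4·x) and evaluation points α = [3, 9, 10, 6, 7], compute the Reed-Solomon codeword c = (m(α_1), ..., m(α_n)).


c = [5, 3, 7, 4, 8]

Message polynomial: m(x) = 6 + 4·x (mod 13).
For each evaluation point α_i, compute m(α_i) mod 13:
  α_1 = 3: Horner steps 4 → 5, so m(3) = 5.
  α_2 = 9: Horner steps 4 → 3, so m(9) = 3.
  α_3 = 10: Horner steps 4 → 7, so m(10) = 7.
  α_4 = 6: Horner steps 4 → 4, so m(6) = 4.
  α_5 = 7: Horner steps 4 → 8, so m(7) = 8.
Codeword c = [5, 3, 7, 4, 8] ∈ F_13^5.


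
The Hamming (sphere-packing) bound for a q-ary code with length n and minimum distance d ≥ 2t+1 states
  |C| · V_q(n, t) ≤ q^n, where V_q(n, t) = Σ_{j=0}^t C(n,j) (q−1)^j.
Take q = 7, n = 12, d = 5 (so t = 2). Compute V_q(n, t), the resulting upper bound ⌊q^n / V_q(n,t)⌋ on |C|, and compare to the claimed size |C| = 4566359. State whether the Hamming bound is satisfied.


V_q(n, t) = 2449, q^n = 13841287201, Hamming bound = 5651811, |C| = 4566359 ≤ bound (satisfied).

Step 1: Compute V_q(n, t) = Σ_{j=0}^2 C(n, j) (q−1)^j.
  j = 0: C(12,0)·(6)^0 = 1·1 = 1.
  j = 1: C(12,1)·(6)^1 = 12·6 = 72.
  j = 2: C(12,2)·(6)^2 = 66·36 = 2376.
  V_q(n, t) = 1 + 72 + 2376 = 2449.
Step 2: q^n = 7^12 = 13841287201.
Step 3: Hamming bound ⌊q^n / V_q(n,t)⌋ = ⌊13841287201/2449⌋ = 5651811.
Step 4: Compare |C| = 4566359 to 5651811: satisfied.
The claimed |C| lies below the Hamming bound.


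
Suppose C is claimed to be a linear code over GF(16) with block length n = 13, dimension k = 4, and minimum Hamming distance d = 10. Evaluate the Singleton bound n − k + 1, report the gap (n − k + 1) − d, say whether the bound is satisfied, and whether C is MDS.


Singleton RHS = n − k + 1 = 10, slack = 0, bound satisfied, MDS.

Singleton bound: d ≤ n − k + 1.
Here n = 13, k = 4, so n − k + 1 = 10.
Given d = 10, check d ≤ 10: YES.
Slack = (n − k + 1) − d = 0.
The code is MDS (slack = 0).
Description: the claimed parameters are [13, 4, 10]_16; such a code would be MDS (meets Singleton bound).


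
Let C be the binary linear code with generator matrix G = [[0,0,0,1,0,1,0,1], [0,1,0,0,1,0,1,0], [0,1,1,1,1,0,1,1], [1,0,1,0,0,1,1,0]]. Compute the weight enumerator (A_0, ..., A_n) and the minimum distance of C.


Weight distribution: A_0 = 1, A_2 = 2, A_3 = 4, A_4 = 1, A_5 = 4, A_6 = 4. Minimum distance d = 2.

Enumerate all 2^4 = 16 messages m ∈ F_2^4.
For each, compute codeword c = mG in F_2^8, then tally its weight.
  m = 0000 → c = 00000000, weight = 0.
  m = 1000 → c = 00010101, weight = 3.
  m = 0100 → c = 01001010, weight = 3.
  m = 1100 → c = 01011111, weight = 6.
  m = 0010 → c = 01111011, weight = 6.
  m = 1010 → c = 01101110, weight = 5.
  m = 0110 → c = 00110001, weight = 3.
  m = 1110 → c = 00100100, weight = 2.
  m = 0001 → c = 10100110, weight = 4.
  m = 1001 → c = 10110011, weight = 5.
  m = 0101 → c = 11101100, weight = 5.
  m = 1101 → c = 11111001, weight = 6.
  m = 0011 → c = 11011101, weight = 6.
  m = 1011 → c = 11001000, weight = 3.
  m = 0111 → c = 10010111, weight = 5.
  m = 1111 → c = 10000010, weight = 2.
Tally weights:
  weight 0: 1 codewords.
  weight 2: 2 codewords.
  weight 3: 4 codewords.
  weight 4: 1 codewords.
  weight 5: 4 codewords.
  weight 6: 4 codewords.
Minimum distance d = smallest w > 0 with A_w > 0 = 2.
Sanity: Σ A_w = 16 = 2^4 = 16 ✓.


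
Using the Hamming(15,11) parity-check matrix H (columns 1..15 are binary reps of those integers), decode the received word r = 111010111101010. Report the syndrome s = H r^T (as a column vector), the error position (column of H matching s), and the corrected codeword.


s = (1, 0, 1, 1)^T, error position = 11, corrected codeword c = 111010111111010

Compute s = H r^T mod 2 one row at a time:
  s_1 = 1 + 1 + 1 + 0 + 1 + 0 + 1 + 0 = 5 ≡ 1 (mod 2).
  s_2 = 0 + 1 + 0 + 1 + 1 + 0 + 1 + 0 = 4 ≡ 0 (mod 2).
  s_3 = 1 + 1 + 0 + 1 + 1 + 0 + 1 + 0 = 5 ≡ 1 (mod 2).
  s_4 = 1 + 1 + 1 + 1 + 1 + 0 + 0 + 0 = 5 ≡ 1 (mod 2).
s = (1, 0, 1, 1)^T — this equals column 11 of H (binary 1011), so error is at position 11.
Correct: flip bit 11 of r = 111010111101010 to get c = 111010111111010.


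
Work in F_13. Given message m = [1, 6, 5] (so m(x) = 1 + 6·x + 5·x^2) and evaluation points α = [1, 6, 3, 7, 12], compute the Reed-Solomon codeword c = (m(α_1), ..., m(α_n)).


c = [12, 9, 12, 2, 0]

Message polynomial: m(x) = 1 + 6·x + 5·x^2 (mod 13).
For each evaluation point α_i, compute m(α_i) mod 13:
  α_1 = 1: Horner steps 5 → 11 → 12, so m(1) = 12.
  α_2 = 6: Horner steps 5 → 10 → 9, so m(6) = 9.
  α_3 = 3: Horner steps 5 → 8 → 12, so m(3) = 12.
  α_4 = 7: Horner steps 5 → 2 → 2, so m(7) = 2.
  α_5 = 12: Horner steps 5 → 1 → 0, so m(12) = 0.
Codeword c = [12, 9, 12, 2, 0] ∈ F_13^5.


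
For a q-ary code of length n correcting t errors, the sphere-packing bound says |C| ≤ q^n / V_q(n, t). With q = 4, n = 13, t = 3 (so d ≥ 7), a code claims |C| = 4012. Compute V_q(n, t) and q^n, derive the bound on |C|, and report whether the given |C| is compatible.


V_q(n, t) = 8464, q^n = 67108864, Hamming bound = 7928, |C| = 4012 ≤ bound (satisfied).

Step 1: Compute V_q(n, t) = Σ_{j=0}^3 C(n, j) (q−1)^j.
  j = 0: C(13,0)·(3)^0 = 1·1 = 1.
  j = 1: C(13,1)·(3)^1 = 13·3 = 39.
  j = 2: C(13,2)·(3)^2 = 78·9 = 702.
  j = 3: C(13,3)·(3)^3 = 286·27 = 7722.
  V_q(n, t) = 1 + 39 + 702 + 7722 = 8464.
Step 2: q^n = 4^13 = 67108864.
Step 3: Hamming bound ⌊q^n / V_q(n,t)⌋ = ⌊67108864/8464⌋ = 7928.
Step 4: Compare |C| = 4012 to 7928: satisfied.
The claimed |C| lies below the Hamming bound.


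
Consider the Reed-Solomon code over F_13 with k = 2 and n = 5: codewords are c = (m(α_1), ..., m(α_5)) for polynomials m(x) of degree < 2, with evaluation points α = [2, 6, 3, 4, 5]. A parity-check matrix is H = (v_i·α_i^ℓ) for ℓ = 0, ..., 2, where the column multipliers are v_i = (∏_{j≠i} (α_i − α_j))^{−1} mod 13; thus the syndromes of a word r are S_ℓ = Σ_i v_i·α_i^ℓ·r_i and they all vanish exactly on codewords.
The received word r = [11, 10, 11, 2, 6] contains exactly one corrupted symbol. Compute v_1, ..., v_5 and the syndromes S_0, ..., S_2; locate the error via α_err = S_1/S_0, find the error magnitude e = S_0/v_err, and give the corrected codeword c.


S = (11, 9, 5), error at position 1, error magnitude e = 4, c = [7, 10, 11, 2, 6].

Step 1: column multipliers v_i = (∏_{j≠i}(α_i − α_j))^{−1} mod 13.
  i = 1 (α = 2): (2−6)(2−3)(2−4)(2−5) = (−4)·(−1)·(−2)·(−3) = 24 ≡ 11, so v_1 = 11^{−1} = 6 (mod 13).
  i = 2 (α = 6): (6−2)(6−3)(6−4)(6−5) = 4·3·2·1 = 24 ≡ 11, so v_2 = 11^{−1} = 6 (mod 13).
  i = 3 (α = 3): (3−2)(3−6)(3−4)(3−5) = 1·(−3)·(−1)·(−2) = −6 ≡ 7, so v_3 = 7^{−1} = 2 (mod 13).
  i = 4 (α = 4): (4−2)(4−6)(4−3)(4−5) = 2·(−2)·1·(−1) = 4 ≡ 4, so v_4 = 4^{−1} = 10 (mod 13).
  i = 5 (α = 5): (5−2)(5−6)(5−3)(5−4) = 3·(−1)·2·1 = −6 ≡ 7, so v_5 = 7^{−1} = 2 (mod 13).
  v = [6, 6, 2, 10, 2].
Step 2: syndromes of r = [11, 10, 11, 2, 6] (all sums mod 13).
  S_0 = Σ v_i r_i = 6·11 + 6·10 + 2·11 + 10·2 + 2·6 = 180 ≡ 11.
  S_1 = Σ v_i α_i r_i = 6·2·11 + 6·6·10 + 2·3·11 + 10·4·2 + 2·5·6 = 698 ≡ 9.
  α_i^2 mod 13 = [4, 10, 9, 3, 12].
  S_2 = Σ v_i α_i^2 r_i = 6·4·11 + 6·10·10 + 2·9·11 + 10·3·2 + 2·12·6 = 1266 ≡ 5.
  S = (11, 9, 5) ≠ 0, so r is not a codeword (an error is present).
Step 3: locate the error. For a single error e at position i, S_ℓ = v_i·e·α_i^ℓ, so α_err = S_1/S_0.
  S_0^{−1} = 11^{−1} = 6 (mod 13), so α_err = 9·6 = 54 ≡ 2 = α_1. Error position i = 1.
  Consistency check: S_2/S_1 = 5·3 = 15 ≡ 2 = α_err ✓ (single-error assumption holds).
Step 4: error magnitude e = S_0/v_1 = S_0·∏_{j≠1}(α_1 − α_j) = 11·11 = 121 ≡ 4 (mod 13).
Step 5: correct position 1: c_1 = r_1 − e = 11 − 4 ≡ 7 (mod 13). Hence c = [7, 10, 11, 2, 6].
  Check: interpolating c through the α_i gives m(x) = 12 + 4·x (degree < 2) with m(α_i) = c_i for every i, so c is indeed a codeword.
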